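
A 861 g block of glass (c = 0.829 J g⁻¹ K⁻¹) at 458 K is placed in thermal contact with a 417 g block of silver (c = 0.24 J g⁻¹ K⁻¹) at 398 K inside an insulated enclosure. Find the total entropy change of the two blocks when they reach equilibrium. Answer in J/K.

Energy balance: T_f = (m₁c₁T₁ + m₂c₂T₂)/(m₁c₁ + m₂c₂) = 450.62 K.
ΔS₁ = m₁c₁ ln(T_f/T₁) = 713.769 × ln(450.62/458) = -11.5923 J/K.
ΔS₂ = m₂c₂ ln(T_f/T₂) = 100.08 × ln(450.62/398) = 12.4276 J/K.
ΔS_total = -11.5923 + 12.4276 = 0.835 J/K.

ΔS_total = 0.835 J/K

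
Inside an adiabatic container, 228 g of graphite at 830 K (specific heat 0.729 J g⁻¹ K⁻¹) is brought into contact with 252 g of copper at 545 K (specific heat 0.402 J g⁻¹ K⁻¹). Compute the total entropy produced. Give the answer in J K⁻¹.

Energy balance: T_f = (m₁c₁T₁ + m₂c₂T₂)/(m₁c₁ + m₂c₂) = 722.08 K.
ΔS₁ = m₁c₁ ln(T_f/T₁) = 166.212 × ln(722.08/830) = -23.15 J/K.
ΔS₂ = m₂c₂ ln(T_f/T₂) = 101.304 × ln(722.08/545) = 28.5 J/K.
ΔS_total = -23.15 + 28.5 = 5.35 J/K.

ΔS_total = 5.35 J/K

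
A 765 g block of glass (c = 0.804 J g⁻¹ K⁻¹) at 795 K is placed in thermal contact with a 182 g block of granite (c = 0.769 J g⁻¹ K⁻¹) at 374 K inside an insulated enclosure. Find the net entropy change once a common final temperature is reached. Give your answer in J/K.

ΔS_total = 27.5 J/K

Energy balance: T_f = (m₁c₁T₁ + m₂c₂T₂)/(m₁c₁ + m₂c₂) = 716.96 K.
ΔS₁ = m₁c₁ ln(T_f/T₁) = 615.06 × ln(716.96/795) = -63.55 J/K.
ΔS₂ = m₂c₂ ln(T_f/T₂) = 139.958 × ln(716.96/374) = 91.08 J/K.
ΔS_total = -63.55 + 91.08 = 27.5 J/K.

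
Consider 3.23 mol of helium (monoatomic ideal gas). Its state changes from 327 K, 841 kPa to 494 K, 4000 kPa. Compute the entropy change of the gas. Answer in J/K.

ΔS = -14.2 J/K

ΔS = nC_p ln(T₂/T₁) − nR ln(P₂/P₁), with C_p = 5R/2 = 20.79 J mol⁻¹ K⁻¹ for a monoatomic ideal gas.
ΔS = 3.23 × [20.79 × ln(494/327) − 8.314 × ln(4000/841)] = -14.2 J/K.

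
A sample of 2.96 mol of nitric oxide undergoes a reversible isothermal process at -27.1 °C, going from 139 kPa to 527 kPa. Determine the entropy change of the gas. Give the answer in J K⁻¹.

For an isothermal ideal gas ΔS_gas = nR ln(P₁/P₂) = 2.96 × 8.314 × ln(139/527) = -32.8 J/K.

ΔS_gas = -32.8 J/K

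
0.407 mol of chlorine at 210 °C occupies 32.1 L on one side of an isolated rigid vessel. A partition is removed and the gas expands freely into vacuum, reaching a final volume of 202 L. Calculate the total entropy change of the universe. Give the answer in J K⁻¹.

ΔS_universe = 6.22 J/K

For an ideal gas in free expansion Q = 0 and W = 0, so T is unchanged.
Entropy is a state function; using a reversible isothermal path, ΔS_gas = nR ln(V₂/V₁) = 0.407 × 8.314 × ln(202/32.1) = 6.22 J/K.
The insulated surroundings exchange no heat, so ΔS_surr = 0 and ΔS_universe = ΔS_gas.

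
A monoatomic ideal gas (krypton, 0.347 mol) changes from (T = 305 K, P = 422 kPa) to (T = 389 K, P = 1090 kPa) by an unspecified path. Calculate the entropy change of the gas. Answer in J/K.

ΔS = -0.983 J/K

ΔS = nC_p ln(T₂/T₁) − nR ln(P₂/P₁), with C_p = 5R/2 = 20.79 J mol⁻¹ K⁻¹ for a monoatomic ideal gas.
ΔS = 0.347 × [20.79 × ln(389/305) − 8.314 × ln(1090/422)] = -0.983 J/K.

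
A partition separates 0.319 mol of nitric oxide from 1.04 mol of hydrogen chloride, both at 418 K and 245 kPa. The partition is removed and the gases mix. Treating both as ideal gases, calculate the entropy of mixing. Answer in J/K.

ΔS_mix = 6.16 J/K

Mole fractions: x_A = 0.319/1.36 = 0.235, x_B = 0.765.
ΔS_mix = −R(n_A ln x_A + n_B ln x_B) = −8.314 × (0.319 ln 0.235 + 1.04 ln 0.765) = 6.16 J/K.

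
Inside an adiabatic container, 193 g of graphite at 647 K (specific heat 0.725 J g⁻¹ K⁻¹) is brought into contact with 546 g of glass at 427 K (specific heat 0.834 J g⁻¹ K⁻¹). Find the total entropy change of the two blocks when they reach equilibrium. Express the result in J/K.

Energy balance: T_f = (m₁c₁T₁ + m₂c₂T₂)/(m₁c₁ + m₂c₂) = 478.71 K.
ΔS₁ = m₁c₁ ln(T_f/T₁) = 139.925 × ln(478.71/647) = -42.15 J/K.
ΔS₂ = m₂c₂ ln(T_f/T₂) = 455.364 × ln(478.71/427) = 52.05 J/K.
ΔS_total = -42.15 + 52.05 = 9.9 J/K.

ΔS_total = 9.9 J/K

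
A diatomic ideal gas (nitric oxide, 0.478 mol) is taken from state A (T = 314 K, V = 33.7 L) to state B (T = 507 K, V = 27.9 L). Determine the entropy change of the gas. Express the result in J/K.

Entropy is a state function: ΔS = nC_V ln(T₂/T₁) + nR ln(V₂/V₁), with C_V = 5R/2 = 20.79 J mol⁻¹ K⁻¹ for a diatomic ideal gas.
ΔS = 0.478 × [20.79 × ln(507/314) + 8.314 × ln(27.9/33.7)] = 4.01 J/K.

ΔS = 4.01 J/K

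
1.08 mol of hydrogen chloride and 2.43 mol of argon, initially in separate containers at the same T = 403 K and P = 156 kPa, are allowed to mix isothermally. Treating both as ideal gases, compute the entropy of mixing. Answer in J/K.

Mole fractions: x_A = 1.08/3.51 = 0.308, x_B = 0.692.
ΔS_mix = −R(n_A ln x_A + n_B ln x_B) = −8.314 × (1.08 ln 0.308 + 2.43 ln 0.692) = 18 J/K.

ΔS_mix = 18 J/K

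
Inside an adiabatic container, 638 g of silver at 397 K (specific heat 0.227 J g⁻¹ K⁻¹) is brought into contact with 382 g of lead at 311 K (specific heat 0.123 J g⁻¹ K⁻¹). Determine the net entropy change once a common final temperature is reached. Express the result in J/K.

Energy balance: T_f = (m₁c₁T₁ + m₂c₂T₂)/(m₁c₁ + m₂c₂) = 375.93 K.
ΔS₁ = m₁c₁ ln(T_f/T₁) = 144.826 × ln(375.93/397) = -7.896 J/K.
ΔS₂ = m₂c₂ ln(T_f/T₂) = 46.986 × ln(375.93/311) = 8.909 J/K.
ΔS_total = -7.896 + 8.909 = 1.01 J/K.

ΔS_total = 1.01 J/K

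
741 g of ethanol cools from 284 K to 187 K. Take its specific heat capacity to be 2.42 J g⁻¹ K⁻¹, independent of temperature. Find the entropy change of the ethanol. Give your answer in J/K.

ΔS = -749 J/K

ΔS = ∫dQ_rev/T = m c ln(T₂/T₁) = 741 × 2.42 × ln(187/284) = -749 J/K.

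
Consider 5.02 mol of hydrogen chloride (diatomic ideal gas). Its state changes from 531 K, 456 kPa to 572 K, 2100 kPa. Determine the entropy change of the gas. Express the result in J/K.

ΔS = -52.9 J/K

ΔS = nC_p ln(T₂/T₁) − nR ln(P₂/P₁), with C_p = 7R/2 = 29.1 J mol⁻¹ K⁻¹ for a diatomic ideal gas.
ΔS = 5.02 × [29.1 × ln(572/531) − 8.314 × ln(2100/456)] = -52.9 J/K.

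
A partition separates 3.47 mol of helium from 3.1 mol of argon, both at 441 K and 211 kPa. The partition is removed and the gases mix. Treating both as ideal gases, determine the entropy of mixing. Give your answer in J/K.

Mole fractions: x_A = 3.47/6.57 = 0.528, x_B = 0.472.
ΔS_mix = −R(n_A ln x_A + n_B ln x_B) = −8.314 × (3.47 ln 0.528 + 3.1 ln 0.472) = 37.8 J/K.

ΔS_mix = 37.8 J/K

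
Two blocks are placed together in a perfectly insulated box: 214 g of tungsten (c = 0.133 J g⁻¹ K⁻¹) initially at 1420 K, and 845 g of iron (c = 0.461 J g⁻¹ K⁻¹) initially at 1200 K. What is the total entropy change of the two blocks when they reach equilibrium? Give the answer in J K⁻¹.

Energy balance: T_f = (m₁c₁T₁ + m₂c₂T₂)/(m₁c₁ + m₂c₂) = 1215 K.
ΔS₁ = m₁c₁ ln(T_f/T₁) = 28.462 × ln(1215/1420) = -4.438 J/K.
ΔS₂ = m₂c₂ ln(T_f/T₂) = 389.545 × ln(1215/1200) = 4.833 J/K.
ΔS_total = -4.438 + 4.833 = 0.395 J/K.

ΔS_total = 0.395 J/K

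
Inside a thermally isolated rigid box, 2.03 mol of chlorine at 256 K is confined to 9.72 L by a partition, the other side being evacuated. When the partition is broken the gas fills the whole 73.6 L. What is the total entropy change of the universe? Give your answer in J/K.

For an ideal gas in free expansion Q = 0 and W = 0, so T is unchanged.
Entropy is a state function; using a reversible isothermal path, ΔS_gas = nR ln(V₂/V₁) = 2.03 × 8.314 × ln(73.6/9.72) = 34.2 J/K.
The insulated surroundings exchange no heat, so ΔS_surr = 0 and ΔS_universe = ΔS_gas.

ΔS_universe = 34.2 J/K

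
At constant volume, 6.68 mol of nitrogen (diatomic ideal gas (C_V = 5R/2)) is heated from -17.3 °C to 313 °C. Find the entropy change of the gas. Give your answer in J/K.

ΔS = 115 J/K

In kelvin: T₁ = 255.85 K, T₂ = 586.15 K. At constant volume, ΔS = nC_V ln(T₂/T₁) with C_V = 5R/2 = 20.79 J mol⁻¹ K⁻¹.
ΔS = 6.68 × 20.79 × ln(586.15/255.85) = 115 J/K.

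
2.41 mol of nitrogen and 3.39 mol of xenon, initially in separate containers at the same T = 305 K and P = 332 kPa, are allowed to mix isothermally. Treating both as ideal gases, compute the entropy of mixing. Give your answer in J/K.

ΔS_mix = 32.7 J/K

Mole fractions: x_A = 2.41/5.8 = 0.416, x_B = 0.584.
ΔS_mix = −R(n_A ln x_A + n_B ln x_B) = −8.314 × (2.41 ln 0.416 + 3.39 ln 0.584) = 32.7 J/K.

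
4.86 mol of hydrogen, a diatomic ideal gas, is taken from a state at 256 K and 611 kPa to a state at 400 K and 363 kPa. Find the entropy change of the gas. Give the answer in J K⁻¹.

ΔS = nC_p ln(T₂/T₁) − nR ln(P₂/P₁), with C_p = 7R/2 = 29.1 J mol⁻¹ K⁻¹ for a diatomic ideal gas.
ΔS = 4.86 × [29.1 × ln(400/256) − 8.314 × ln(363/611)] = 84.2 J/K.

ΔS = 84.2 J/K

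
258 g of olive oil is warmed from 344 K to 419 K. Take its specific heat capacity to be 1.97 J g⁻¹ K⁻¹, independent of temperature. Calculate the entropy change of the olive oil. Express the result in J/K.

ΔS = 100 J/K

ΔS = ∫dQ_rev/T = m c ln(T₂/T₁) = 258 × 1.97 × ln(419/344) = 100 J/K.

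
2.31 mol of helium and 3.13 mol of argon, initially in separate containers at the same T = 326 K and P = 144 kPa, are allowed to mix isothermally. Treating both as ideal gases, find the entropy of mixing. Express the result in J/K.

Mole fractions: x_A = 2.31/5.44 = 0.425, x_B = 0.575.
ΔS_mix = −R(n_A ln x_A + n_B ln x_B) = −8.314 × (2.31 ln 0.425 + 3.13 ln 0.575) = 30.8 J/K.

ΔS_mix = 30.8 J/K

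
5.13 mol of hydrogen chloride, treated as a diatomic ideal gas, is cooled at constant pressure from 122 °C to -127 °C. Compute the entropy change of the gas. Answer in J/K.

In kelvin: T₁ = 395.15 K, T₂ = 146.15 K. At constant pressure, ΔS = nC_p ln(T₂/T₁) with C_p = 7R/2 = 29.1 J mol⁻¹ K⁻¹.
ΔS = 5.13 × 29.1 × ln(146.15/395.15) = -148 J/K.

ΔS = -148 J/K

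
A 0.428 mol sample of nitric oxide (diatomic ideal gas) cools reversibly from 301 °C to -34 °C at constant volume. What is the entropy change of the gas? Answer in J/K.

In kelvin: T₁ = 574.15 K, T₂ = 239.15 K. At constant volume, ΔS = nC_V ln(T₂/T₁) with C_V = 5R/2 = 20.79 J mol⁻¹ K⁻¹.
ΔS = 0.428 × 20.79 × ln(239.15/574.15) = -7.79 J/K.

ΔS = -7.79 J/K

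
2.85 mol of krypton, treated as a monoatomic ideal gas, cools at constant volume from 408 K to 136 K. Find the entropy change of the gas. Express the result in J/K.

At constant volume, ΔS = nC_V ln(T₂/T₁) with C_V = 3R/2 = 12.47 J mol⁻¹ K⁻¹.
ΔS = 2.85 × 12.47 × ln(136/408) = -39 J/K.

ΔS = -39 J/K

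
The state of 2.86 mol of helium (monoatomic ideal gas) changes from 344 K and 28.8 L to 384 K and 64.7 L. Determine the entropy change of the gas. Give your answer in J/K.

Entropy is a state function: ΔS = nC_V ln(T₂/T₁) + nR ln(V₂/V₁), with C_V = 3R/2 = 12.47 J mol⁻¹ K⁻¹ for a monoatomic ideal gas.
ΔS = 2.86 × [12.47 × ln(384/344) + 8.314 × ln(64.7/28.8)] = 23.2 J/K.

ΔS = 23.2 J/K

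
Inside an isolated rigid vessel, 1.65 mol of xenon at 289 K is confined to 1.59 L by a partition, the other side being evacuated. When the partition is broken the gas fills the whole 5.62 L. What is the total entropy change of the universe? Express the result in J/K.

No heat is exchanged and no work is done, so the ideal-gas temperature stays constant.
Entropy is a state function; using a reversible isothermal path, ΔS_gas = nR ln(V₂/V₁) = 1.65 × 8.314 × ln(5.62/1.59) = 17.3 J/K.
The insulated surroundings exchange no heat, so ΔS_surr = 0 and ΔS_universe = ΔS_gas.

ΔS_universe = 17.3 J/K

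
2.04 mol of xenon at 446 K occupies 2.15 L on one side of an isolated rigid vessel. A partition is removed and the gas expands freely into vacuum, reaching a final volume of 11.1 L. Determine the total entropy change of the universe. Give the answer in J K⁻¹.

For an ideal gas in free expansion Q = 0 and W = 0, so T is unchanged.
Entropy is a state function; using a reversible isothermal path, ΔS_gas = nR ln(V₂/V₁) = 2.04 × 8.314 × ln(11.1/2.15) = 27.8 J/K.
The insulated surroundings exchange no heat, so ΔS_surr = 0 and ΔS_universe = ΔS_gas.

ΔS_universe = 27.8 J/K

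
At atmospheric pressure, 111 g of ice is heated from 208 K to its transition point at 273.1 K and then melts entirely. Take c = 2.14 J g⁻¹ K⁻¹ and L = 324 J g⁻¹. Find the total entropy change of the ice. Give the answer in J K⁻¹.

ΔS = 196 J/K

Warming step: ΔS₁ = m c ln(T_tr/T_i) = 111 × 2.14 × ln(273.1/208) = 64.68 J/K.
Phase change: ΔS₂ = +mL/T_tr = 111 × 324 / 273.1 = 131.7 J/K.
ΔS_total = (64.68) + (131.7) = 196 J/K.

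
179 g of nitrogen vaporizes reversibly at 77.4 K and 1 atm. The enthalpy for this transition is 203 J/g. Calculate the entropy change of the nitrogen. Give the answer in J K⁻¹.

ΔS = 469 J/K

Heat absorbed by the substance: Q = mL = 179 × 203 = 36337 J.
At constant T, ΔS = Q_rev/T = 36337 / 77.4 = 469 J/K.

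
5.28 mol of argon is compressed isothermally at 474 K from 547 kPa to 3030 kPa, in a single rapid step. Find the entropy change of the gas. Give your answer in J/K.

ΔS_gas = -75.1 J/K

Entropy is a state function, so ΔS_gas depends only on the end states.
For an isothermal ideal gas ΔS_gas = nR ln(P₁/P₂) = 5.28 × 8.314 × ln(547/3030) = -75.1 J/K.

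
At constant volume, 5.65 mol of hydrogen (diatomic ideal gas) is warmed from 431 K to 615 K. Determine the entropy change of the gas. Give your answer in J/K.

At constant volume, ΔS = nC_V ln(T₂/T₁) with C_V = 5R/2 = 20.79 J mol⁻¹ K⁻¹.
ΔS = 5.65 × 20.79 × ln(615/431) = 41.7 J/K.

ΔS = 41.7 J/K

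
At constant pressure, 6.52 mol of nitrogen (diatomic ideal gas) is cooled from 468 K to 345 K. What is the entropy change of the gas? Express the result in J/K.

At constant pressure, ΔS = nC_p ln(T₂/T₁) with C_p = 7R/2 = 29.1 J mol⁻¹ K⁻¹.
ΔS = 6.52 × 29.1 × ln(345/468) = -57.9 J/K.

ΔS = -57.9 J/K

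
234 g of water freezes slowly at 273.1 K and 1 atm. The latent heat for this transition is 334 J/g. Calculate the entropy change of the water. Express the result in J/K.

Heat released by the substance: Q = −mL = −234 × 334 = −78156 J.
At constant T, ΔS = Q_rev/T = −78156 / 273.1 = -286 J/K.

ΔS = -286 J/K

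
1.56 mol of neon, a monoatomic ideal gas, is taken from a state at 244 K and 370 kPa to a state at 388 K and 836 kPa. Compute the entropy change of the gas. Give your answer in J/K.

ΔS = nC_p ln(T₂/T₁) − nR ln(P₂/P₁), with C_p = 5R/2 = 20.79 J mol⁻¹ K⁻¹ for a monoatomic ideal gas.
ΔS = 1.56 × [20.79 × ln(388/244) − 8.314 × ln(836/370)] = 4.47 J/K.

ΔS = 4.47 J/K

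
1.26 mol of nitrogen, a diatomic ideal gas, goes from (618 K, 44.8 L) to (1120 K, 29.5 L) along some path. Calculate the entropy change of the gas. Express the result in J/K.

Entropy is a state function: ΔS = nC_V ln(T₂/T₁) + nR ln(V₂/V₁), with C_V = 5R/2 = 20.79 J mol⁻¹ K⁻¹ for a diatomic ideal gas.
ΔS = 1.26 × [20.79 × ln(1120/618) + 8.314 × ln(29.5/44.8)] = 11.2 J/K.

ΔS = 11.2 J/K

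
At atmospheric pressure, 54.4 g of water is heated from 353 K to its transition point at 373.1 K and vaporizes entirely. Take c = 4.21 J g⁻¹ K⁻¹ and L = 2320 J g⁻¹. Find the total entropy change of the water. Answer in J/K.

Warming step: ΔS₁ = m c ln(T_tr/T_i) = 54.4 × 4.21 × ln(373.1/353) = 12.68 J/K.
Phase change: ΔS₂ = +mL/T_tr = 54.4 × 2320 / 373.1 = 338.3 J/K.
ΔS_total = (12.68) + (338.3) = 351 J/K.

ΔS = 351 J/K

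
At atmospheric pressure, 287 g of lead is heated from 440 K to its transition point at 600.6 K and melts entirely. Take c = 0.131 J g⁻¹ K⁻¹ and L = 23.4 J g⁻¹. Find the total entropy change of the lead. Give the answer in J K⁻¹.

ΔS = 22.9 J/K

Warming step: ΔS₁ = m c ln(T_tr/T_i) = 287 × 0.131 × ln(600.6/440) = 11.7 J/K.
Phase change: ΔS₂ = +mL/T_tr = 287 × 23.4 / 600.6 = 11.18 J/K.
ΔS_total = (11.7) + (11.18) = 22.9 J/K.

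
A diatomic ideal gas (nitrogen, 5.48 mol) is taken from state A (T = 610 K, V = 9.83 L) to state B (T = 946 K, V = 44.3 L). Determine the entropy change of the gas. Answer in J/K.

Entropy is a state function: ΔS = nC_V ln(T₂/T₁) + nR ln(V₂/V₁), with C_V = 5R/2 = 20.79 J mol⁻¹ K⁻¹ for a diatomic ideal gas.
ΔS = 5.48 × [20.79 × ln(946/610) + 8.314 × ln(44.3/9.83)] = 119 J/K.

ΔS = 119 J/K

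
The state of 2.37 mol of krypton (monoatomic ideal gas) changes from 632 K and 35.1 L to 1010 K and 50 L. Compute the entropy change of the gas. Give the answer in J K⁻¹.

ΔS = 20.8 J/K

Entropy is a state function: ΔS = nC_V ln(T₂/T₁) + nR ln(V₂/V₁), with C_V = 3R/2 = 12.47 J mol⁻¹ K⁻¹ for a monoatomic ideal gas.
ΔS = 2.37 × [12.47 × ln(1010/632) + 8.314 × ln(50/35.1)] = 20.8 J/K.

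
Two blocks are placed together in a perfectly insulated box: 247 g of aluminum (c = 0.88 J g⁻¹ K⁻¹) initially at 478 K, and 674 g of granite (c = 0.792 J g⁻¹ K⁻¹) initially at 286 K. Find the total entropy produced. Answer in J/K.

ΔS_total = 21.7 J/K

Energy balance: T_f = (m₁c₁T₁ + m₂c₂T₂)/(m₁c₁ + m₂c₂) = 341.56 K.
ΔS₁ = m₁c₁ ln(T_f/T₁) = 217.36 × ln(341.56/478) = -73.05 J/K.
ΔS₂ = m₂c₂ ln(T_f/T₂) = 533.808 × ln(341.56/286) = 94.76 J/K.
ΔS_total = -73.05 + 94.76 = 21.7 J/K.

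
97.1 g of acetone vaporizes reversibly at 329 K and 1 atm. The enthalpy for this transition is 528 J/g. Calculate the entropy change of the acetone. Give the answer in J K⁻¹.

ΔS = 156 J/K

Heat absorbed by the substance: Q = mL = 97.1 × 528 = 51268.8 J.
At constant T, ΔS = Q_rev/T = 51268.8 / 329 = 156 J/K.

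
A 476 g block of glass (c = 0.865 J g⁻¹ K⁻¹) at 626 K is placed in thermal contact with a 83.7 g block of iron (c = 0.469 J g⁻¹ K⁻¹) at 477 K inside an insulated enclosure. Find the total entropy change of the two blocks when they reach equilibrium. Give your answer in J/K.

Energy balance: T_f = (m₁c₁T₁ + m₂c₂T₂)/(m₁c₁ + m₂c₂) = 613.03 K.
ΔS₁ = m₁c₁ ln(T_f/T₁) = 411.74 × ln(613.03/626) = -8.62 J/K.
ΔS₂ = m₂c₂ ln(T_f/T₂) = 39.2553 × ln(613.03/477) = 9.849 J/K.
ΔS_total = -8.62 + 9.849 = 1.23 J/K.

ΔS_total = 1.23 J/K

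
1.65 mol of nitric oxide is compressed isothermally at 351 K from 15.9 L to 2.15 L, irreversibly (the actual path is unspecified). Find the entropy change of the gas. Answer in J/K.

ΔS_gas = -27.4 J/K

Entropy is a state function, so ΔS_gas depends only on the end states.
For an isothermal ideal gas ΔS_gas = nR ln(V₂/V₁) = 1.65 × 8.314 × ln(2.15/15.9) = -27.4 J/K.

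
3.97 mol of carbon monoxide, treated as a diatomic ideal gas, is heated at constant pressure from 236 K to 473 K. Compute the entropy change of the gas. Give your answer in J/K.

ΔS = 80.3 J/K

At constant pressure, ΔS = nC_p ln(T₂/T₁) with C_p = 7R/2 = 29.1 J mol⁻¹ K⁻¹.
ΔS = 3.97 × 29.1 × ln(473/236) = 80.3 J/K.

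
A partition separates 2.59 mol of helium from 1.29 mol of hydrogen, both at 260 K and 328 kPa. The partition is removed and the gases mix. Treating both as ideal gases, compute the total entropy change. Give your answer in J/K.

Mole fractions: x_A = 2.59/3.88 = 0.668, x_B = 0.332.
ΔS_mix = −R(n_A ln x_A + n_B ln x_B) = −8.314 × (2.59 ln 0.668 + 1.29 ln 0.332) = 20.5 J/K.

ΔS_mix = 20.5 J/K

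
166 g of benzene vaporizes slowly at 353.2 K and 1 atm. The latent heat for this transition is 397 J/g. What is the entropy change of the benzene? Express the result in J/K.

ΔS = 187 J/K

Heat absorbed by the substance: Q = mL = 166 × 397 = 65902 J.
At constant T, ΔS = Q_rev/T = 65902 / 353.2 = 187 J/K.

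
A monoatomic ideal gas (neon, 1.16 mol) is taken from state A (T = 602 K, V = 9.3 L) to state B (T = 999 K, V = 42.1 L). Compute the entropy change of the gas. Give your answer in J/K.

Entropy is a state function: ΔS = nC_V ln(T₂/T₁) + nR ln(V₂/V₁), with C_V = 3R/2 = 12.47 J mol⁻¹ K⁻¹ for a monoatomic ideal gas.
ΔS = 1.16 × [12.47 × ln(999/602) + 8.314 × ln(42.1/9.3)] = 21.9 J/K.

ΔS = 21.9 J/K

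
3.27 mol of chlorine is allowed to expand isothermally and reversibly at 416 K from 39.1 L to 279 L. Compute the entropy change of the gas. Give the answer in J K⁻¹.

ΔS_gas = 53.4 J/K

For an isothermal ideal gas ΔS_gas = nR ln(V₂/V₁) = 3.27 × 8.314 × ln(279/39.1) = 53.4 J/K.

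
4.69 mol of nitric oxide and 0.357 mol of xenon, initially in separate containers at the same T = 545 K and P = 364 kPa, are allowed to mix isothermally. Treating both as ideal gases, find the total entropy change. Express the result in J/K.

ΔS_mix = 10.7 J/K

Mole fractions: x_A = 4.69/5.05 = 0.929, x_B = 0.0707.
ΔS_mix = −R(n_A ln x_A + n_B ln x_B) = −8.314 × (4.69 ln 0.929 + 0.357 ln 0.0707) = 10.7 J/K.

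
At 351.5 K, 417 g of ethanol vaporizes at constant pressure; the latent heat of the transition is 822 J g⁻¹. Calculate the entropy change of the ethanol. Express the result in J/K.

ΔS = 975 J/K

Heat absorbed by the substance: Q = mL = 417 × 822 = 342774 J.
At constant T, ΔS = Q_rev/T = 342774 / 351.5 = 975 J/K.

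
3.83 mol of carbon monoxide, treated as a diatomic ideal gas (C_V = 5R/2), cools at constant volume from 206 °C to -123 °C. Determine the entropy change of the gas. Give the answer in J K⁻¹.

ΔS = -92.4 J/K

In kelvin: T₁ = 479.15 K, T₂ = 150.15 K. At constant volume, ΔS = nC_V ln(T₂/T₁) with C_V = 5R/2 = 20.79 J mol⁻¹ K⁻¹.
ΔS = 3.83 × 20.79 × ln(150.15/479.15) = -92.4 J/K.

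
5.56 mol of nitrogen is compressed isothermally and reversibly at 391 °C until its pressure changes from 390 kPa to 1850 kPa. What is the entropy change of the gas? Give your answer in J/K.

For an isothermal ideal gas ΔS_gas = nR ln(P₁/P₂) = 5.56 × 8.314 × ln(390/1850) = -72 J/K.

ΔS_gas = -72 J/K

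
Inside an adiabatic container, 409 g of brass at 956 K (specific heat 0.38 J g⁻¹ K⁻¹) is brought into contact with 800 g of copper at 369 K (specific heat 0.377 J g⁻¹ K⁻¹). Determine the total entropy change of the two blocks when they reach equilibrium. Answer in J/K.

ΔS_total = 49.7 J/K

Energy balance: T_f = (m₁c₁T₁ + m₂c₂T₂)/(m₁c₁ + m₂c₂) = 568.62 K.
ΔS₁ = m₁c₁ ln(T_f/T₁) = 155.42 × ln(568.62/956) = -80.75 J/K.
ΔS₂ = m₂c₂ ln(T_f/T₂) = 301.6 × ln(568.62/369) = 130.4 J/K.
ΔS_total = -80.75 + 130.4 = 49.7 J/K.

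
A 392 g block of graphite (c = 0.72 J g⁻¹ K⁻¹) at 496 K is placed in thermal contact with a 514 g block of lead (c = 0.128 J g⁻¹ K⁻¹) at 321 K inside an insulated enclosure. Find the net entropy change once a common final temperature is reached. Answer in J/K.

ΔS_total = 4.61 J/K

Energy balance: T_f = (m₁c₁T₁ + m₂c₂T₂)/(m₁c₁ + m₂c₂) = 462.92 K.
ΔS₁ = m₁c₁ ln(T_f/T₁) = 282.24 × ln(462.92/496) = -19.48 J/K.
ΔS₂ = m₂c₂ ln(T_f/T₂) = 65.792 × ln(462.92/321) = 24.09 J/K.
ΔS_total = -19.48 + 24.09 = 4.61 J/K.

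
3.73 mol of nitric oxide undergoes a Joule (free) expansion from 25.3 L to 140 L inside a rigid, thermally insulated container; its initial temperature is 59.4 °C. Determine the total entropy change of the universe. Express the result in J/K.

No heat is exchanged and no work is done, so the ideal-gas temperature stays constant.
Entropy is a state function; using a reversible isothermal path, ΔS_gas = nR ln(V₂/V₁) = 3.73 × 8.314 × ln(140/25.3) = 53.1 J/K.
The insulated surroundings exchange no heat, so ΔS_surr = 0 and ΔS_universe = ΔS_gas.

ΔS_universe = 53.1 J/K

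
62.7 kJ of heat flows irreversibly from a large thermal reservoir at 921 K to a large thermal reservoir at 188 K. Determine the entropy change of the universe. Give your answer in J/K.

ΔS_hot = −Q/T_H = −62700/921 = -68.08 J/K and ΔS_cold = +Q/T_C = 62700/188 = 333.5 J/K.
ΔS_total = -68.08 + 333.5 = 265 J/K, positive as the second law requires.

ΔS_total = 265 J/K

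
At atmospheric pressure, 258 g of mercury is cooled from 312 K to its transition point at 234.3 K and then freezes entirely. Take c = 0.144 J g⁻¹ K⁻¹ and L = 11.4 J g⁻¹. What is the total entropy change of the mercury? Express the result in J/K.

ΔS = -23.2 J/K

Cooling step: ΔS₁ = m c ln(T_tr/T_i) = 258 × 0.144 × ln(234.3/312) = -10.64 J/K.
Phase change: ΔS₂ = −mL/T_tr = −258 × 11.4 / 234.3 = -12.55 J/K.
ΔS_total = (-10.64) + (-12.55) = -23.2 J/K.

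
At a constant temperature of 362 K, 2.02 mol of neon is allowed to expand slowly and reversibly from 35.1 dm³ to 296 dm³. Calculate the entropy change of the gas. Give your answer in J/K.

For an isothermal ideal gas ΔS_gas = nR ln(V₂/V₁) = 2.02 × 8.314 × ln(296/35.1) = 35.8 J/K.

ΔS_gas = 35.8 J/K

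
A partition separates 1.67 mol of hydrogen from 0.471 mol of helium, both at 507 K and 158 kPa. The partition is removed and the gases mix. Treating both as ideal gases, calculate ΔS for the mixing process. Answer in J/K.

ΔS_mix = 9.38 J/K

Mole fractions: x_A = 1.67/2.14 = 0.78, x_B = 0.22.
ΔS_mix = −R(n_A ln x_A + n_B ln x_B) = −8.314 × (1.67 ln 0.78 + 0.471 ln 0.22) = 9.38 J/K.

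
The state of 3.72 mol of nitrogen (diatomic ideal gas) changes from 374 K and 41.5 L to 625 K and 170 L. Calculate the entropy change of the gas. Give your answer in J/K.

ΔS = 83.3 J/K

Entropy is a state function: ΔS = nC_V ln(T₂/T₁) + nR ln(V₂/V₁), with C_V = 5R/2 = 20.79 J mol⁻¹ K⁻¹ for a diatomic ideal gas.
ΔS = 3.72 × [20.79 × ln(625/374) + 8.314 × ln(170/41.5)] = 83.3 J/K.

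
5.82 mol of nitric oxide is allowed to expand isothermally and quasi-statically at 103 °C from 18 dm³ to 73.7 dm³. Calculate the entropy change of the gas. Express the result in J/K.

ΔS_gas = 68.2 J/K

For an isothermal ideal gas ΔS_gas = nR ln(V₂/V₁) = 5.82 × 8.314 × ln(73.7/18) = 68.2 J/K.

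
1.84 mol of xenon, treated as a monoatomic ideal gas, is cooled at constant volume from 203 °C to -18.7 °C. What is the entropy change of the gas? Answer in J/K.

In kelvin: T₁ = 476.15 K, T₂ = 254.45 K. At constant volume, ΔS = nC_V ln(T₂/T₁) with C_V = 3R/2 = 12.47 J mol⁻¹ K⁻¹.
ΔS = 1.84 × 12.47 × ln(254.45/476.15) = -14.4 J/K.

ΔS = -14.4 J/K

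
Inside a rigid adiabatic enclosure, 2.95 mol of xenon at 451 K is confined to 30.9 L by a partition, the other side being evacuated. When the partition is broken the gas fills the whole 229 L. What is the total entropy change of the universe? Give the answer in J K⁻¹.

For an ideal gas in free expansion Q = 0 and W = 0, so T is unchanged.
Entropy is a state function; using a reversible isothermal path, ΔS_gas = nR ln(V₂/V₁) = 2.95 × 8.314 × ln(229/30.9) = 49.1 J/K.
The insulated surroundings exchange no heat, so ΔS_surr = 0 and ΔS_universe = ΔS_gas.

ΔS_universe = 49.1 J/K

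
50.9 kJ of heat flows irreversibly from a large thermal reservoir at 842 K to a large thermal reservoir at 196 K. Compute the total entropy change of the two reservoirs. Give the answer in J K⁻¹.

ΔS_total = 199 J/K

ΔS_hot = −Q/T_H = −50900/842 = -60.45 J/K and ΔS_cold = +Q/T_C = 50900/196 = 259.7 J/K.
ΔS_total = -60.45 + 259.7 = 199 J/K, positive as the second law requires.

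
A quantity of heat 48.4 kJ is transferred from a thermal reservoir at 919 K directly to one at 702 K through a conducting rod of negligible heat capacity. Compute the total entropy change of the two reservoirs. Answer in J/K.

ΔS_hot = −Q/T_H = −48400/919 = -52.67 J/K and ΔS_cold = +Q/T_C = 48400/702 = 68.95 J/K.
ΔS_total = -52.67 + 68.95 = 16.3 J/K, positive as the second law requires.

ΔS_total = 16.3 J/K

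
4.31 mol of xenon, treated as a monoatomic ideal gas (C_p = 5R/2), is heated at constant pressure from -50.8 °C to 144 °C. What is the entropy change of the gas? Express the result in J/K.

In kelvin: T₁ = 222.35 K, T₂ = 417.15 K. At constant pressure, ΔS = nC_p ln(T₂/T₁) with C_p = 5R/2 = 20.79 J mol⁻¹ K⁻¹.
ΔS = 4.31 × 20.79 × ln(417.15/222.35) = 56.4 J/K.

ΔS = 56.4 J/K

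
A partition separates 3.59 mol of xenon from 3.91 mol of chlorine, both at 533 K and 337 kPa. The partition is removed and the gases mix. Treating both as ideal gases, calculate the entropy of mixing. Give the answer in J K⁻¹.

ΔS_mix = 43.2 J/K

Mole fractions: x_A = 3.59/7.5 = 0.479, x_B = 0.521.
ΔS_mix = −R(n_A ln x_A + n_B ln x_B) = −8.314 × (3.59 ln 0.479 + 3.91 ln 0.521) = 43.2 J/K.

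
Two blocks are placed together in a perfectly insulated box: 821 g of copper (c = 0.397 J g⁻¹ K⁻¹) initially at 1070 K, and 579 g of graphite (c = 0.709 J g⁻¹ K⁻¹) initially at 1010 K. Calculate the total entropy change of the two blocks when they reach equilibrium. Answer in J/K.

Energy balance: T_f = (m₁c₁T₁ + m₂c₂T₂)/(m₁c₁ + m₂c₂) = 1036.6 K.
ΔS₁ = m₁c₁ ln(T_f/T₁) = 325.937 × ln(1036.6/1070) = -10.351 J/K.
ΔS₂ = m₂c₂ ln(T_f/T₂) = 410.511 × ln(1036.6/1010) = 10.654 J/K.
ΔS_total = -10.351 + 10.654 = 0.303 J/K.

ΔS_total = 0.303 J/K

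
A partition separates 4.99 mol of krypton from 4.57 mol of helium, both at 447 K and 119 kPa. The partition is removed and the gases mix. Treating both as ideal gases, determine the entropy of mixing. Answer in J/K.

Mole fractions: x_A = 4.99/9.56 = 0.522, x_B = 0.478.
ΔS_mix = −R(n_A ln x_A + n_B ln x_B) = −8.314 × (4.99 ln 0.522 + 4.57 ln 0.478) = 55 J/K.

ΔS_mix = 55 J/K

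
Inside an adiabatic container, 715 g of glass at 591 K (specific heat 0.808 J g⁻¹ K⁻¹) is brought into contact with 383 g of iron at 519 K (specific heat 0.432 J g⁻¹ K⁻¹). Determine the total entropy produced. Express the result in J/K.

Energy balance: T_f = (m₁c₁T₁ + m₂c₂T₂)/(m₁c₁ + m₂c₂) = 574.97 K.
ΔS₁ = m₁c₁ ln(T_f/T₁) = 577.72 × ln(574.97/591) = -15.89 J/K.
ΔS₂ = m₂c₂ ln(T_f/T₂) = 165.456 × ln(574.97/519) = 16.95 J/K.
ΔS_total = -15.89 + 16.95 = 1.06 J/K.

ΔS_total = 1.06 J/K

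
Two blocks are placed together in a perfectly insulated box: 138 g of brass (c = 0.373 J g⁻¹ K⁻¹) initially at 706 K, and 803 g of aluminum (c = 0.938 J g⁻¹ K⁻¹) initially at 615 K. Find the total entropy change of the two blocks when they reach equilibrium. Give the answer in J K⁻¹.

Energy balance: T_f = (m₁c₁T₁ + m₂c₂T₂)/(m₁c₁ + m₂c₂) = 620.82 K.
ΔS₁ = m₁c₁ ln(T_f/T₁) = 51.474 × ln(620.82/706) = -6.618 J/K.
ΔS₂ = m₂c₂ ln(T_f/T₂) = 753.214 × ln(620.82/615) = 7.096 J/K.
ΔS_total = -6.618 + 7.096 = 0.478 J/K.

ΔS_total = 0.478 J/K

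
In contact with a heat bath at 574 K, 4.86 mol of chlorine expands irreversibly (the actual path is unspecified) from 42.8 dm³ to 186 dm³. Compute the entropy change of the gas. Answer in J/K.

Entropy is a state function, so ΔS_gas depends only on the end states.
For an isothermal ideal gas ΔS_gas = nR ln(V₂/V₁) = 4.86 × 8.314 × ln(186/42.8) = 59.4 J/K.

ΔS_gas = 59.4 J/K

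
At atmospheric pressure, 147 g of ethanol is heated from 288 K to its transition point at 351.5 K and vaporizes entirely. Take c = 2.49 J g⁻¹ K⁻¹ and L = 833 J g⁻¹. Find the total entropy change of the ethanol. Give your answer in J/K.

ΔS = 421 J/K

Warming step: ΔS₁ = m c ln(T_tr/T_i) = 147 × 2.49 × ln(351.5/288) = 72.93 J/K.
Phase change: ΔS₂ = +mL/T_tr = 147 × 833 / 351.5 = 348.4 J/K.
ΔS_total = (72.93) + (348.4) = 421 J/K.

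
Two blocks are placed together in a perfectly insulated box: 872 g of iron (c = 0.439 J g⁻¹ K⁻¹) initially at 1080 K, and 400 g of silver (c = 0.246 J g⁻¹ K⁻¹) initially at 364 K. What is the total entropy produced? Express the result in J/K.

ΔS_total = 36.9 J/K

Energy balance: T_f = (m₁c₁T₁ + m₂c₂T₂)/(m₁c₁ + m₂c₂) = 933.59 K.
ΔS₁ = m₁c₁ ln(T_f/T₁) = 382.808 × ln(933.59/1080) = -55.77 J/K.
ΔS₂ = m₂c₂ ln(T_f/T₂) = 98.4 × ln(933.59/364) = 92.68 J/K.
ΔS_total = -55.77 + 92.68 = 36.9 J/K.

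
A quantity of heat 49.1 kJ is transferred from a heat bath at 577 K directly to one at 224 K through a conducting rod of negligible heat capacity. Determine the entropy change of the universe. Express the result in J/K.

ΔS_hot = −Q/T_H = −49100/577 = -85.1 J/K and ΔS_cold = +Q/T_C = 49100/224 = 219.2 J/K.
ΔS_total = -85.1 + 219.2 = 134 J/K, positive as the second law requires.

ΔS_total = 134 J/K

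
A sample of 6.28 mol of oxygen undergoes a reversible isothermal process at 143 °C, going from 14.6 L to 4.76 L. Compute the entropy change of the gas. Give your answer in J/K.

For an isothermal ideal gas ΔS_gas = nR ln(V₂/V₁) = 6.28 × 8.314 × ln(4.76/14.6) = -58.5 J/K.

ΔS_gas = -58.5 J/K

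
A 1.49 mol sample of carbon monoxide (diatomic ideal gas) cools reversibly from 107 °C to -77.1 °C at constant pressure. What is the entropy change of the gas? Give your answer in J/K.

ΔS = -28.7 J/K

In kelvin: T₁ = 380.15 K, T₂ = 196.05 K. At constant pressure, ΔS = nC_p ln(T₂/T₁) with C_p = 7R/2 = 29.1 J mol⁻¹ K⁻¹.
ΔS = 1.49 × 29.1 × ln(196.05/380.15) = -28.7 J/K.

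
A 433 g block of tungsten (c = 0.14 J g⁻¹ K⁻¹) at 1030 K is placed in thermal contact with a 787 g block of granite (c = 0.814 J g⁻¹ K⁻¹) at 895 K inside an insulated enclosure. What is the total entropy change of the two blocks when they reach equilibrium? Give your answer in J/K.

ΔS_total = 0.568 J/K

Energy balance: T_f = (m₁c₁T₁ + m₂c₂T₂)/(m₁c₁ + m₂c₂) = 906.67 K.
ΔS₁ = m₁c₁ ln(T_f/T₁) = 60.62 × ln(906.67/1030) = -7.731 J/K.
ΔS₂ = m₂c₂ ln(T_f/T₂) = 640.618 × ln(906.67/895) = 8.299 J/K.
ΔS_total = -7.731 + 8.299 = 0.568 J/K.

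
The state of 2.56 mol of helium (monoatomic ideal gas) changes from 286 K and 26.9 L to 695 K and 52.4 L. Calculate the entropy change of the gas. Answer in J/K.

Entropy is a state function: ΔS = nC_V ln(T₂/T₁) + nR ln(V₂/V₁), with C_V = 3R/2 = 12.47 J mol⁻¹ K⁻¹ for a monoatomic ideal gas.
ΔS = 2.56 × [12.47 × ln(695/286) + 8.314 × ln(52.4/26.9)] = 42.5 J/K.

ΔS = 42.5 J/K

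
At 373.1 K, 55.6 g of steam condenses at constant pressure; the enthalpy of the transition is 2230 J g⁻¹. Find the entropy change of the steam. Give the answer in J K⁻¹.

Heat released by the substance: Q = −mL = −55.6 × 2230 = −123988 J.
At constant T, ΔS = Q_rev/T = −123988 / 373.1 = -332 J/K.

ΔS = -332 J/K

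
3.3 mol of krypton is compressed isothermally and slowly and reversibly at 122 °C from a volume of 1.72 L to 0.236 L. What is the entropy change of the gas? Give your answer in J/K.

ΔS_gas = -54.5 J/K

For an isothermal ideal gas ΔS_gas = nR ln(V₂/V₁) = 3.3 × 8.314 × ln(0.236/1.72) = -54.5 J/K.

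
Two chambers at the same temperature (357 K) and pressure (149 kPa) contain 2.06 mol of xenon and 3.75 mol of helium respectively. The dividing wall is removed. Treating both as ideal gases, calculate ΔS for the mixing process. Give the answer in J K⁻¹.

ΔS_mix = 31.4 J/K

Mole fractions: x_A = 2.06/5.81 = 0.355, x_B = 0.645.
ΔS_mix = −R(n_A ln x_A + n_B ln x_B) = −8.314 × (2.06 ln 0.355 + 3.75 ln 0.645) = 31.4 J/K.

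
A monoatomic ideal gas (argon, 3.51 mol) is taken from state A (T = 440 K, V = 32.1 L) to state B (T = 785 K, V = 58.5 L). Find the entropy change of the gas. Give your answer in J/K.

ΔS = 42.9 J/K

Entropy is a state function: ΔS = nC_V ln(T₂/T₁) + nR ln(V₂/V₁), with C_V = 3R/2 = 12.47 J mol⁻¹ K⁻¹ for a monoatomic ideal gas.
ΔS = 3.51 × [12.47 × ln(785/440) + 8.314 × ln(58.5/32.1)] = 42.9 J/K.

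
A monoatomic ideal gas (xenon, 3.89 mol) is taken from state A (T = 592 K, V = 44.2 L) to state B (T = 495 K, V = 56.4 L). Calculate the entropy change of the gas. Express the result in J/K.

ΔS = -0.798 J/K

Entropy is a state function: ΔS = nC_V ln(T₂/T₁) + nR ln(V₂/V₁), with C_V = 3R/2 = 12.47 J mol⁻¹ K⁻¹ for a monoatomic ideal gas.
ΔS = 3.89 × [12.47 × ln(495/592) + 8.314 × ln(56.4/44.2)] = -0.798 J/K.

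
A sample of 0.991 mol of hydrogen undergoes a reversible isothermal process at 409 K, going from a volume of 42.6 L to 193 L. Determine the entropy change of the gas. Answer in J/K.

ΔS_gas = 12.4 J/K

For an isothermal ideal gas ΔS_gas = nR ln(V₂/V₁) = 0.991 × 8.314 × ln(193/42.6) = 12.4 J/K.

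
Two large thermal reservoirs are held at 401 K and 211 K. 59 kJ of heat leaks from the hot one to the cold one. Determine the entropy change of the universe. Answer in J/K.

ΔS_hot = −Q/T_H = −59000/401 = -147.13 J/K and ΔS_cold = +Q/T_C = 59000/211 = 279.62 J/K.
ΔS_total = -147.13 + 279.62 = 132 J/K, positive as the second law requires.

ΔS_total = 132 J/K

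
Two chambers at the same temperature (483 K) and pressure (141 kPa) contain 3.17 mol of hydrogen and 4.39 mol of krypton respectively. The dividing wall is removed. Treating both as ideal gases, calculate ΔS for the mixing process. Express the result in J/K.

Mole fractions: x_A = 3.17/7.56 = 0.419, x_B = 0.581.
ΔS_mix = −R(n_A ln x_A + n_B ln x_B) = −8.314 × (3.17 ln 0.419 + 4.39 ln 0.581) = 42.7 J/K.

ΔS_mix = 42.7 J/K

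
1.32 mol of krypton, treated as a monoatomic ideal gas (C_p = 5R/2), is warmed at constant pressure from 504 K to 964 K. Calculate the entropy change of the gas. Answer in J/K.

ΔS = 17.8 J/K

At constant pressure, ΔS = nC_p ln(T₂/T₁) with C_p = 5R/2 = 20.79 J mol⁻¹ K⁻¹.
ΔS = 1.32 × 20.79 × ln(964/504) = 17.8 J/K.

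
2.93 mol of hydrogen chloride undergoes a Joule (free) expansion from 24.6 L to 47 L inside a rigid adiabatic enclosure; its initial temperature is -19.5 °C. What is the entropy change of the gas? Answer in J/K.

No heat is exchanged and no work is done, so the ideal-gas temperature stays constant.
Entropy is a state function; using a reversible isothermal path, ΔS_gas = nR ln(V₂/V₁) = 2.93 × 8.314 × ln(47/24.6) = 15.8 J/K.

ΔS_gas = 15.8 J/K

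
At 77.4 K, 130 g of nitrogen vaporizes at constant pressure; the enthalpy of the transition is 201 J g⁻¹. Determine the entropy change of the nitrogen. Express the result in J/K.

Heat absorbed by the substance: Q = mL = 130 × 201 = 26130 J.
At constant T, ΔS = Q_rev/T = 26130 / 77.4 = 338 J/K.

ΔS = 338 J/K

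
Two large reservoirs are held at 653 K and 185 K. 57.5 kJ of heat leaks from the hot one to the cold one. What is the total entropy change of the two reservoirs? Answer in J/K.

ΔS_hot = −Q/T_H = −57500/653 = -88.06 J/K and ΔS_cold = +Q/T_C = 57500/185 = 310.8 J/K.
ΔS_total = -88.06 + 310.8 = 223 J/K, positive as the second law requires.

ΔS_total = 223 J/K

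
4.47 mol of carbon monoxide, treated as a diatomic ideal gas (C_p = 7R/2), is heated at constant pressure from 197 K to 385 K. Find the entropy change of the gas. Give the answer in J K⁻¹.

ΔS = 87.2 J/K

At constant pressure, ΔS = nC_p ln(T₂/T₁) with C_p = 7R/2 = 29.1 J mol⁻¹ K⁻¹.
ΔS = 4.47 × 29.1 × ln(385/197) = 87.2 J/K.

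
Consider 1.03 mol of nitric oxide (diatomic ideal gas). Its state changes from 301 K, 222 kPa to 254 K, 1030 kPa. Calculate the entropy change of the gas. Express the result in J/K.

ΔS = -18.2 J/K

ΔS = nC_p ln(T₂/T₁) − nR ln(P₂/P₁), with C_p = 7R/2 = 29.1 J mol⁻¹ K⁻¹ for a diatomic ideal gas.
ΔS = 1.03 × [29.1 × ln(254/301) − 8.314 × ln(1030/222)] = -18.2 J/K.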